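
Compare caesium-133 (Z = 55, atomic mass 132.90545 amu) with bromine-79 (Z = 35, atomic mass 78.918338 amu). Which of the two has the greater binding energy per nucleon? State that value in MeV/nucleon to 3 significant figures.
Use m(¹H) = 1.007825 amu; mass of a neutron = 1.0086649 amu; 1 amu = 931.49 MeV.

bromine-79; 8.69 MeV/nucleon

caesium-133: Σm = 55(1.007825) + 78(1.0086649) = 134.1062372 amu; Δm = 1.2007872 amu; E_B = 1118.5 MeV; E_B/A = 8.410 MeV
bromine-79: Σm = 35(1.007825) + 44(1.0086649) = 79.6551306 amu; Δm = 0.7367926 amu; E_B = 686.315 MeV; E_B/A = 8.688 MeV
bromine-79 has the higher binding energy per nucleon, so it is the more tightly bound nucleus.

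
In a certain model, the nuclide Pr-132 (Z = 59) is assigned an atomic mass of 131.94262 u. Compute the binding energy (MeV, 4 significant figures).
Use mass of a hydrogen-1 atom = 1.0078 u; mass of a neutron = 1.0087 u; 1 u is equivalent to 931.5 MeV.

Mass of separated nucleons = 59(1.0078) + 73(1.0087) = 59.4602 + 73.6351 = 133.0953 u
Mass defect Δm = 133.0953 − 131.94262 = 1.15268 u
Binding energy = Δm·c² = 1.15268 × 931.5 MeV/u = 1073.72 MeV

1074 MeV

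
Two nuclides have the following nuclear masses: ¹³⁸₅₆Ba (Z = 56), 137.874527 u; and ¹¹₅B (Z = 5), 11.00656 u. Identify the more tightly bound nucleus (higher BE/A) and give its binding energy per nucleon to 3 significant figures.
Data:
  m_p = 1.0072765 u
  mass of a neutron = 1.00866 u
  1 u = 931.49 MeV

¹³⁸₅₆Ba: Σm = 56(1.0072765) + 82(1.00866) = 139.1176040 u; Δm = 1.2430770 u; E_B = 1157.9 MeV; E_B/A = 8.391 MeV
¹¹₅B: Σm = 5(1.0072765) + 6(1.00866) = 11.0883425 u; Δm = 0.0817825 u; E_B = 76.180 MeV; E_B/A = 6.925 MeV
¹³⁸₅₆Ba has the higher binding energy per nucleon, so it is the more tightly bound nucleus.

¹³⁸₅₆Ba; 8.39 MeV/nucleon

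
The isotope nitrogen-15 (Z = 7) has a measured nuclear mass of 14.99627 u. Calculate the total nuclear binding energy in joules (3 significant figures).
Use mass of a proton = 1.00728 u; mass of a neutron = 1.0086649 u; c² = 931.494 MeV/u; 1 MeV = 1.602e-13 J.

Mass of separated nucleons = 7(1.00728) + 8(1.0086649) = 7.05096 + 8.0693192 = 15.1202792 u
Δm = 15.1202792 − 14.99627 = 0.1240092 u
Binding energy = Δm·c² = 0.1240092 × 931.494 MeV/u = 115.514 MeV
In joules: 115.514 MeV × 1.602e-13 J/MeV = 1.8505e-11 J

1.85e-11 J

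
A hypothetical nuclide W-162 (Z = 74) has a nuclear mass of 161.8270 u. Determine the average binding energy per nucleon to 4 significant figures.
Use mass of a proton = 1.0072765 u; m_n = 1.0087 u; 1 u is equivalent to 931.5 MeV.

Mass of separated nucleons = 74(1.0072765) + 88(1.0087) = 74.5384610 + 88.7656 = 163.3040610 u
Mass defect Δm = 163.3040610 − 161.8270 = 1.4770610 u
E_B = 1.4770610 × 931.5 = 1375.88 MeV
BE/A = 1375.88 MeV / 162 = 8.493 MeV/nucleon

8.493 MeV/nucleon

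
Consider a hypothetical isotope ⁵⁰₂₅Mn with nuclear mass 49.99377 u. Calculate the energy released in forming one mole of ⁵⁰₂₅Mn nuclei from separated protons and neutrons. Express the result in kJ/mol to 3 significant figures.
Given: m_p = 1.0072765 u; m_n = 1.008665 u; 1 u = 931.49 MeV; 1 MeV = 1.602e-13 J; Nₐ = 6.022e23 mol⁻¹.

The nucleus contains 25 protons and 50 − 25 = 25 neutrons.
Mass of separated nucleons = 25(1.0072765) + 25(1.008665) = 25.1819125 + 25.216625 = 50.3985375 u
Δm = 50.3985375 − 49.99377 = 0.4047675 u
E_B = 0.4047675 × 931.49 = 377.037 MeV
Per nucleus in joules: 377.037 MeV × 1.602e-13 J/MeV = 6.0401e-11 J
Per mole: 6.0401e-11 J × 6.022e23 mol⁻¹ = 3.6373e+13 J/mol

3.64e+10 kJ/mol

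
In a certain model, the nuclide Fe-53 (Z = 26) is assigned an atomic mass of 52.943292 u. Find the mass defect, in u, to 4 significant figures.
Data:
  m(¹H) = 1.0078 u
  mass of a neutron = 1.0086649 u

Σm = 26·m(¹H) + 27·m_n = 26.2028 + 27.2339523 = 53.4367523 u
The mass defect is 53.4367523 − 52.943292 = 0.4934603 u.

0.4935 u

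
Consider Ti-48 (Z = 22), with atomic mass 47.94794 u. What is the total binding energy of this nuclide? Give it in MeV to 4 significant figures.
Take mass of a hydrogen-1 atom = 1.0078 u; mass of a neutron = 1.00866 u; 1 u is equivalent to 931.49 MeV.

418.1 MeV

The nucleus contains 22 protons and 48 − 22 = 26 neutrons.
Total constituent mass: 22 × 1.0078 + 26 × 1.00866 = 48.39676 u
Δm = 48.39676 − 47.94794 = 0.44882 u
Converting to energy: 0.44882 u × 931.49 MeV/u = 418.071 MeV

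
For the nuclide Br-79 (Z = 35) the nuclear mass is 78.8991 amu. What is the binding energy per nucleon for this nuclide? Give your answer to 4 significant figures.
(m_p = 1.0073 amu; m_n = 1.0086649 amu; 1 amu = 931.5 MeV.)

8.698 MeV/nucleon

Total constituent mass: 35 × 1.0073 + 44 × 1.0086649 = 79.6367556 amu
Δm = 79.6367556 − 78.8991 = 0.7376556 amu
E_B = 0.7376556 × 931.5 = 687.126 MeV
Per nucleon: 687.126 / 79 = 8.698 MeV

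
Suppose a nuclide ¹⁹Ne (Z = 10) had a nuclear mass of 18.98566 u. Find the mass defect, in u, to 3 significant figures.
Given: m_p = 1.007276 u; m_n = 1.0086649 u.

Z = 10, so N = A − Z = 19 − 10 = 9.
Mass of separated nucleons = 10(1.007276) + 9(1.0086649) = 10.072760 + 9.0779841 = 19.1507441 u
The mass defect is 19.1507441 − 18.98566 = 0.1650841 u.

0.165 u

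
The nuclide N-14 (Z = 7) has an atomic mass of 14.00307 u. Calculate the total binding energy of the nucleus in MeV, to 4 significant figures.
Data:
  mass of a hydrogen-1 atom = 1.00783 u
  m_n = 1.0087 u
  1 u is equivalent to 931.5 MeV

Mass of separated nucleons = 7(1.00783) + 7(1.0087) = 7.05481 + 7.0609 = 14.11571 u
The mass defect is 14.11571 − 14.00307 = 0.11264 u.
Binding energy = Δm·c² = 0.11264 × 931.5 MeV/u = 104.924 MeV

104.9 MeV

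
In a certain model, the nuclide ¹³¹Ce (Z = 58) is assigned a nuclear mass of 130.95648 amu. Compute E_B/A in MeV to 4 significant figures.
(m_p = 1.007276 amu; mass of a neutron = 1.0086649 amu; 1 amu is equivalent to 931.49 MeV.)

Σm = 58·m_p + 73·m_n = 58.422008 + 73.6325377 = 132.0545457 amu
Δm = 132.0545457 − 130.95648 = 1.0980657 amu
E_B = 1.0980657 × 931.49 = 1022.84 MeV
Dividing by A = 131 gives 7.808 MeV per nucleon.

7.808 MeV/nucleon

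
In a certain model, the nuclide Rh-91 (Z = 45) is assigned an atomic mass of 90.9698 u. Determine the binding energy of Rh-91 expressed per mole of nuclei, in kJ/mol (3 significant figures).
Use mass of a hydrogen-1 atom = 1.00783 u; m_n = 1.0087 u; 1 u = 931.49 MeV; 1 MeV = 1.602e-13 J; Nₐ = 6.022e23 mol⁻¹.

7.03e+10 kJ/mol

With 45 protons and 46 neutrons (A = 91):
Total constituent mass: 45 × 1.00783 + 46 × 1.0087 = 91.75255 u
The mass defect is 91.75255 − 90.9698 = 0.78275 u.
Converting to energy: 0.78275 u × 931.49 MeV/u = 729.124 MeV
Per nucleus in joules: 729.124 MeV × 1.602e-13 J/MeV = 1.1681e-10 J
Per mole: 1.1681e-10 J × 6.022e23 mol⁻¹ = 7.0343e+13 J/mol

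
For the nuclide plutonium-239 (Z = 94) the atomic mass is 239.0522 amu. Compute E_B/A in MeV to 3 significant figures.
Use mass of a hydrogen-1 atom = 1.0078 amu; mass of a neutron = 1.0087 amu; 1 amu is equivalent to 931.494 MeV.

7.57 MeV/nucleon

Total constituent mass: 94 × 1.0078 + 145 × 1.0087 = 240.9947 amu
Δm = 240.9947 − 239.0522 = 1.9425 amu
Converting to energy: 1.9425 amu × 931.494 MeV/amu = 1809.43 MeV
Per nucleon: 1809.43 / 239 = 7.571 MeV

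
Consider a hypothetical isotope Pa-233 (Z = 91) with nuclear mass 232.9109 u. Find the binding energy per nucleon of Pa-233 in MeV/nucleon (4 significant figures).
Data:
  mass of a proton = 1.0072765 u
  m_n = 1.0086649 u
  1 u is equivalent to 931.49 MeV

7.922 MeV/nucleon

Total constituent mass: 91 × 1.0072765 + 142 × 1.0086649 = 234.8925773 u
The mass defect is 234.8925773 − 232.9109 = 1.9816773 u.
E_B = 1.9816773 × 931.49 = 1845.91 MeV
Dividing by A = 233 gives 7.922 MeV per nucleon.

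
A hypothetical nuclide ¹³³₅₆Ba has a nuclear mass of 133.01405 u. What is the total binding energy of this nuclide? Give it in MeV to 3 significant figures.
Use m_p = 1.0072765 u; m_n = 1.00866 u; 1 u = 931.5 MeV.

988 MeV

The nucleus contains 56 protons and 133 − 56 = 77 neutrons.
Mass of separated nucleons = 56(1.0072765) + 77(1.00866) = 56.4074840 + 77.66682 = 134.0743040 u
The mass defect is 134.0743040 − 133.01405 = 1.0602540 u.
E_B = 1.0602540 × 931.5 = 987.627 MeV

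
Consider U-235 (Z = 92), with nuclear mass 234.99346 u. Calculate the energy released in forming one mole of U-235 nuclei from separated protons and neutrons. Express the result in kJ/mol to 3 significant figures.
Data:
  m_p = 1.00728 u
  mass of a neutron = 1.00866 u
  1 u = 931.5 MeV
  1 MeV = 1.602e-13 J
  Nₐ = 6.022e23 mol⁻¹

1.72e+11 kJ/mol

Mass of separated nucleons = 92(1.00728) + 143(1.00866) = 92.66976 + 144.23838 = 236.90814 u
The mass defect is 236.90814 − 234.99346 = 1.91468 u.
Binding energy = Δm·c² = 1.91468 × 931.5 MeV/u = 1783.52 MeV
Per nucleus in joules: 1783.52 MeV × 1.602e-13 J/MeV = 2.8572e-10 J
Per mole: 2.8572e-10 J × 6.022e23 mol⁻¹ = 1.7206e+14 J/mol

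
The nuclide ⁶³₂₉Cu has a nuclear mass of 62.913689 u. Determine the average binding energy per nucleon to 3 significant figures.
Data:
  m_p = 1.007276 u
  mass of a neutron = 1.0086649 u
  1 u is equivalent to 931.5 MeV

With 29 protons and 34 neutrons (A = 63):
Mass of separated nucleons = 29(1.007276) + 34(1.0086649) = 29.211004 + 34.2946066 = 63.5056106 u
The mass defect is 63.5056106 − 62.913689 = 0.5919216 u.
Converting to energy: 0.5919216 u × 931.5 MeV/u = 551.375 MeV
Per nucleon: 551.375 / 63 = 8.752 MeV

8.75 MeV/nucleon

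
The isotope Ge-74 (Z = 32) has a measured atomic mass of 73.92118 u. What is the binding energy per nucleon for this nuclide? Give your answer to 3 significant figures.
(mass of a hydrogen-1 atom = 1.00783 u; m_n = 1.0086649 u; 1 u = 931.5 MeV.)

8.73 MeV/nucleon

Total constituent mass: 32 × 1.00783 + 42 × 1.0086649 = 74.6144858 u
The mass defect is 74.6144858 − 73.92118 = 0.6933058 u.
Converting to energy: 0.6933058 u × 931.5 MeV/u = 645.814 MeV
Dividing by A = 74 gives 8.727 MeV per nucleon.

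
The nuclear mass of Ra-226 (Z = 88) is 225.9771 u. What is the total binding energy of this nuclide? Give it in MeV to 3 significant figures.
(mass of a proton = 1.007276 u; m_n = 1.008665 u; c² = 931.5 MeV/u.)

1730 MeV

Z = 88, so N = A − Z = 226 − 88 = 138.
Total constituent mass: 88 × 1.007276 + 138 × 1.008665 = 227.836058 u
Mass defect Δm = 227.836058 − 225.9771 = 1.858958 u
E_B = 1.858958 × 931.5 = 1731.62 MeV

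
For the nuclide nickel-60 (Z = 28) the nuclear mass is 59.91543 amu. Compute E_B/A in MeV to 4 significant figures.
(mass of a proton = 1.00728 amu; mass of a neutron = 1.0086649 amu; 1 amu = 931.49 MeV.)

Z = 28, so N = A − Z = 60 − 28 = 32.
Mass of separated nucleons = 28(1.00728) + 32(1.0086649) = 28.20384 + 32.2772768 = 60.4811168 amu
Δm = 60.4811168 − 59.91543 = 0.5656868 amu
Converting to energy: 0.5656868 amu × 931.49 MeV/amu = 526.932 MeV
Dividing by A = 60 gives 8.782 MeV per nucleon.

8.782 MeV/nucleon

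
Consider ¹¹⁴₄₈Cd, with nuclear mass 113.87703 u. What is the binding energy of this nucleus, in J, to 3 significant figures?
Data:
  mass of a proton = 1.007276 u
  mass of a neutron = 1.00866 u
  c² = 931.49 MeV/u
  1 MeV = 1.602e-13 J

1.56e-10 J

With 48 protons and 66 neutrons (A = 114):
Total constituent mass: 48 × 1.007276 + 66 × 1.00866 = 114.920808 u
Δm = 114.920808 − 113.87703 = 1.043778 u
Binding energy = Δm·c² = 1.043778 × 931.49 MeV/u = 972.269 MeV
In joules: 972.269 MeV × 1.602e-13 J/MeV = 1.5576e-10 J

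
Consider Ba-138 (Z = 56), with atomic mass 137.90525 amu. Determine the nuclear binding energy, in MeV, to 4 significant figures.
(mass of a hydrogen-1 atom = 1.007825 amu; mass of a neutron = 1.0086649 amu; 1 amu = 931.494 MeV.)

1158 MeV

Σm = 56·m(¹H) + 82·m_n = 56.438200 + 82.7105218 = 139.1487218 amu
The mass defect is 139.1487218 − 137.90525 = 1.2434718 amu.
E_B = 1.2434718 × 931.494 = 1158.29 MeV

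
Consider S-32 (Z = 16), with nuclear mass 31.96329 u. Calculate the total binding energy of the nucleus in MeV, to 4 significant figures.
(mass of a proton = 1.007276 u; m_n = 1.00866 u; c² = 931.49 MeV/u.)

271.7 MeV

With 16 protons and 16 neutrons (A = 32):
Σm = 16·m_p + 16·m_n = 16.116416 + 16.13856 = 32.254976 u
Mass defect Δm = 32.254976 − 31.96329 = 0.291686 u
E_B = 0.291686 × 931.49 = 271.703 MeV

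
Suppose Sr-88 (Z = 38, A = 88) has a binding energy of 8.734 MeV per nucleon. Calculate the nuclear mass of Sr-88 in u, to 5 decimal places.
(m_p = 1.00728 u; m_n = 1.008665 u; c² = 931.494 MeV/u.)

Total binding energy = 88 × 8.734 = 768.592 MeV
Mass defect = 768.592 MeV / (931.494 MeV/u) = 0.8251175 u
Constituent mass = 38(1.00728) + 50(1.008665) = 88.709890 u
Nuclear mass = 88.709890 − 0.8251175 = 87.8847725 u ≈ 87.88477 u (to 5 decimal places)

87.88477 u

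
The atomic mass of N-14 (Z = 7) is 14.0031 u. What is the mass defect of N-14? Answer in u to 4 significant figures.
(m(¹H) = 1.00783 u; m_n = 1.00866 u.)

0.1123 u

The nucleus contains 7 protons and 14 − 7 = 7 neutrons.
Σm = 7·m(¹H) + 7·m_n = 7.05481 + 7.06062 = 14.11543 u
Δm = 14.11543 − 14.0031 = 0.11233 u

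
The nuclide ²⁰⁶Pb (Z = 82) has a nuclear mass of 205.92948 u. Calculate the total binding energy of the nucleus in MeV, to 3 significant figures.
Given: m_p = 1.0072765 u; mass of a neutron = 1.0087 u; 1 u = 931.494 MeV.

Z = 82, so N = A − Z = 206 − 82 = 124.
Mass of separated nucleons = 82(1.0072765) + 124(1.0087) = 82.5966730 + 125.0788 = 207.6754730 u
Δm = 207.6754730 − 205.92948 = 1.7459930 u
Converting to energy: 1.7459930 u × 931.494 MeV/u = 1626.38 MeV

1630 MeV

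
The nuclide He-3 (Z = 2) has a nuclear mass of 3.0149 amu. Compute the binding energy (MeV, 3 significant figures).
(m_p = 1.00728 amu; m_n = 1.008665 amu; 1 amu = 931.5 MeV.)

Z = 2, so N = A − Z = 3 − 2 = 1.
Total constituent mass: 2 × 1.00728 + 1 × 1.008665 = 3.023225 amu
The mass defect is 3.023225 − 3.0149 = 0.008325 amu.
Converting to energy: 0.008325 amu × 931.5 MeV/amu = 7.75474 MeV

7.75 MeV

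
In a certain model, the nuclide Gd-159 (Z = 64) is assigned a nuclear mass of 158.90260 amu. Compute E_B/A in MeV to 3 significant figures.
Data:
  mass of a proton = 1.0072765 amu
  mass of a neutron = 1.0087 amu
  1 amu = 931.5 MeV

The nucleus contains 64 protons and 159 − 64 = 95 neutrons.
Total constituent mass: 64 × 1.0072765 + 95 × 1.0087 = 160.2921960 amu
Mass defect Δm = 160.2921960 − 158.90260 = 1.3895960 amu
Converting to energy: 1.3895960 amu × 931.5 MeV/amu = 1294.41 MeV
Per nucleon: 1294.41 / 159 = 8.141 MeV

8.14 MeV/nucleon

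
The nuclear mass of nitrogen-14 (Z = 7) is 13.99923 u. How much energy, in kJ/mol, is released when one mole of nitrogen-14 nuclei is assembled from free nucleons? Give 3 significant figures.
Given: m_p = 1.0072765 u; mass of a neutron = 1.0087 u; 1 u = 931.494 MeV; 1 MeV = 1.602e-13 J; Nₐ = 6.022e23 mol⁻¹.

Mass of separated nucleons = 7(1.0072765) + 7(1.0087) = 7.0509355 + 7.0609 = 14.1118355 u
Mass defect Δm = 14.1118355 − 13.99923 = 0.1126055 u
E_B = 0.1126055 × 931.494 = 104.891 MeV
Per nucleus in joules: 104.891 MeV × 1.602e-13 J/MeV = 1.6804e-11 J
Per mole: 1.6804e-11 J × 6.022e23 mol⁻¹ = 1.0119e+13 J/mol

1.01e+10 kJ/mol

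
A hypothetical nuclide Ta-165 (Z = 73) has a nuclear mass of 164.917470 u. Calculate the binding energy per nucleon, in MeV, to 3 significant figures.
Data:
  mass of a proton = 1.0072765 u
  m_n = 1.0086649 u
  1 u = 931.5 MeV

7.97 MeV/nucleon

Mass of separated nucleons = 73(1.0072765) + 92(1.0086649) = 73.5311845 + 92.7971708 = 166.3283553 u
Δm = 166.3283553 − 164.917470 = 1.4108853 u
E_B = 1.4108853 × 931.5 = 1314.24 MeV
Per nucleon: 1314.24 / 165 = 7.965 MeV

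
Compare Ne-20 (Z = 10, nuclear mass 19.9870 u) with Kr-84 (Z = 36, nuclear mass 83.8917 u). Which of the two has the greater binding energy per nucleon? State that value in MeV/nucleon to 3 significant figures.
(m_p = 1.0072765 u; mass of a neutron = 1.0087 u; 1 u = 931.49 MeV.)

Ne-20: Σm = 10(1.0072765) + 10(1.0087) = 20.1597650 u; Δm = 0.1727650 u; E_B = 160.929 MeV; E_B/A = 8.046 MeV
Kr-84: Σm = 36(1.0072765) + 48(1.0087) = 84.6795540 u; Δm = 0.7878540 u; E_B = 733.88 MeV; E_B/A = 8.737 MeV
Kr-84 has the higher binding energy per nucleon, so it is the more tightly bound nucleus.

Kr-84; 8.74 MeV/nucleon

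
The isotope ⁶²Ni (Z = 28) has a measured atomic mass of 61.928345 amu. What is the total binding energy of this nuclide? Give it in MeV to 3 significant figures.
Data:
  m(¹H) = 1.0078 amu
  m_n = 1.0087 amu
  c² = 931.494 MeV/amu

Mass of separated nucleons = 28(1.0078) + 34(1.0087) = 28.2184 + 34.2958 = 62.5142 amu
Δm = 62.5142 − 61.928345 = 0.585855 amu
Binding energy = Δm·c² = 0.585855 × 931.494 MeV/amu = 545.720 MeV

546 MeV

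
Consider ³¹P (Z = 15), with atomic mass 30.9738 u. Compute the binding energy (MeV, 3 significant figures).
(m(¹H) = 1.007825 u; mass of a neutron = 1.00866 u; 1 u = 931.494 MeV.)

263 MeV

The nucleus contains 15 protons and 31 − 15 = 16 neutrons.
Mass of separated nucleons = 15(1.007825) + 16(1.00866) = 15.117375 + 16.13856 = 31.255935 u
Mass defect Δm = 31.255935 − 30.9738 = 0.282135 u
Converting to energy: 0.282135 u × 931.494 MeV/u = 262.807 MeV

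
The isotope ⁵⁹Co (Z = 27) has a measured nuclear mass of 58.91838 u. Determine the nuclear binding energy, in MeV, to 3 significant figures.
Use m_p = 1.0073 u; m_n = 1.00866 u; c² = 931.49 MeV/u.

Z = 27, so N = A − Z = 59 − 27 = 32.
Σm = 27·m_p + 32·m_n = 27.1971 + 32.27712 = 59.47422 u
Δm = 59.47422 − 58.91838 = 0.55584 u
E_B = 0.55584 × 931.49 = 517.759 MeV

518 MeV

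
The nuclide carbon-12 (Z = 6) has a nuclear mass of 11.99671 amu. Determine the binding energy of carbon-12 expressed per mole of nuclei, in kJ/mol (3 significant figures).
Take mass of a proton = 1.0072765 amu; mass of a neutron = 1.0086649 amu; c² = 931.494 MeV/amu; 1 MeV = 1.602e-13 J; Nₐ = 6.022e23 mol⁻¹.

8.89e+09 kJ/mol

The nucleus contains 6 protons and 12 − 6 = 6 neutrons.
Total constituent mass: 6 × 1.0072765 + 6 × 1.0086649 = 12.0956484 amu
Δm = 12.0956484 − 11.99671 = 0.0989384 amu
Binding energy = Δm·c² = 0.0989384 × 931.494 MeV/amu = 92.1605 MeV
Per nucleus in joules: 92.1605 MeV × 1.602e-13 J/MeV = 1.4764e-11 J
Per mole: 1.4764e-11 J × 6.022e23 mol⁻¹ = 8.8909e+12 J/mol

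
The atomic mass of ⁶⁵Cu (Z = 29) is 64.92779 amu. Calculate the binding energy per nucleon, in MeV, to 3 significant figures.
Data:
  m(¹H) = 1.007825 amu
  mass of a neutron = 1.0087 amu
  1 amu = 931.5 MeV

The nucleus contains 29 protons and 65 − 29 = 36 neutrons.
Mass of separated nucleons = 29(1.007825) + 36(1.0087) = 29.226925 + 36.3132 = 65.540125 amu
Δm = 65.540125 − 64.92779 = 0.612335 amu
Binding energy = Δm·c² = 0.612335 × 931.5 MeV/amu = 570.390 MeV
BE/A = 570.390 MeV / 65 = 8.775 MeV/nucleon

8.78 MeV/nucleon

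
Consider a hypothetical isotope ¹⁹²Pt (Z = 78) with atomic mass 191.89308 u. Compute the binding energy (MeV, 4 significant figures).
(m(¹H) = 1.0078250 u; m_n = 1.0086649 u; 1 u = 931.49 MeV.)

1588 MeV

With 78 protons and 114 neutrons (A = 192):
Σm = 78·m(¹H) + 114·m_n = 78.6103500 + 114.9877986 = 193.5981486 u
Mass defect Δm = 193.5981486 − 191.89308 = 1.7050686 u
E_B = 1.7050686 × 931.49 = 1588.25 MeV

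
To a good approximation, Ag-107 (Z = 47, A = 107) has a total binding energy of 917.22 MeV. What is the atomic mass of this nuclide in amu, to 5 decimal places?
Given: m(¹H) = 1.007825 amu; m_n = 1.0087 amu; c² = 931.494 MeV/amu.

106.90510 amu

Mass defect = 917.22 MeV / (931.494 MeV/amu) = 0.9846762 amu
Constituent mass = 47(1.007825) + 60(1.0087) = 107.889775 amu
Atomic mass = 107.889775 − 0.9846762 = 106.9050988 amu ≈ 106.90510 amu (to 5 decimal places)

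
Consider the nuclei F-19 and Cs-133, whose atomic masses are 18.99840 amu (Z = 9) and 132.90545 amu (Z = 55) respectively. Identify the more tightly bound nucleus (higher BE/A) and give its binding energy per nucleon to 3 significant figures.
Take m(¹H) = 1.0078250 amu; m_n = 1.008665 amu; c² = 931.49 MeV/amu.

Cs-133; 8.41 MeV/nucleon

F-19: Σm = 9(1.0078250) + 10(1.008665) = 19.1570750 amu; Δm = 0.1586750 amu; E_B = 147.80 MeV; E_B/A = 7.779 MeV
Cs-133: Σm = 55(1.0078250) + 78(1.008665) = 134.1062450 amu; Δm = 1.2007950 amu; E_B = 1118.5 MeV; E_B/A = 8.410 MeV
Cs-133 has the higher binding energy per nucleon, so it is the more tightly bound nucleus.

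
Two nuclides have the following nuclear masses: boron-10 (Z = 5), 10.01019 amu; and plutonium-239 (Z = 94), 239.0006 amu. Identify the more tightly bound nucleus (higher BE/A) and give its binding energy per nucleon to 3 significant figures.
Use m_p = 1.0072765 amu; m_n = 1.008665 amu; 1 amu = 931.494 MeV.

boron-10: Σm = 5(1.0072765) + 5(1.008665) = 10.0797075 amu; Δm = 0.0695175 amu; E_B = 64.755 MeV; E_B/A = 6.476 MeV
plutonium-239: Σm = 94(1.0072765) + 145(1.008665) = 240.9404160 amu; Δm = 1.9398160 amu; E_B = 1806.9 MeV; E_B/A = 7.560 MeV
plutonium-239 has the higher binding energy per nucleon, so it is the more tightly bound nucleus.

plutonium-239; 7.56 MeV/nucleon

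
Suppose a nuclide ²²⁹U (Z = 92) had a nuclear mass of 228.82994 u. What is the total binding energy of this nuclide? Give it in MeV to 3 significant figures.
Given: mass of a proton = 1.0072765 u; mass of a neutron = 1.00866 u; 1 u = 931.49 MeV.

Σm = 92·m_p + 137·m_n = 92.6694380 + 138.18642 = 230.8558580 u
The mass defect is 230.8558580 − 228.82994 = 2.0259180 u.
Binding energy = Δm·c² = 2.0259180 × 931.49 MeV/u = 1887.12 MeV

1890 MeV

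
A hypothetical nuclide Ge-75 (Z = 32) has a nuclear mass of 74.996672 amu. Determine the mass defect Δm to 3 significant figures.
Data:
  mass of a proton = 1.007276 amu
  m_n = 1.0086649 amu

The nucleus contains 32 protons and 75 − 32 = 43 neutrons.
Σm = 32·m_p + 43·m_n = 32.232832 + 43.3725907 = 75.6054227 amu
Mass defect Δm = 75.6054227 − 74.996672 = 0.6087507 amu

0.609 amu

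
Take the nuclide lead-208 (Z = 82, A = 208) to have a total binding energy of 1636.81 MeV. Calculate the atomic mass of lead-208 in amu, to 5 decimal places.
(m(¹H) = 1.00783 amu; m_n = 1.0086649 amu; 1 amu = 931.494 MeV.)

Mass defect = 1636.81 MeV / (931.494 MeV/amu) = 1.7571879 amu
Constituent mass = 82(1.00783) + 126(1.0086649) = 209.7338374 amu
Atomic mass = 209.7338374 − 1.7571879 = 207.9766495 amu ≈ 207.97665 amu (to 5 decimal places)

207.97665 amu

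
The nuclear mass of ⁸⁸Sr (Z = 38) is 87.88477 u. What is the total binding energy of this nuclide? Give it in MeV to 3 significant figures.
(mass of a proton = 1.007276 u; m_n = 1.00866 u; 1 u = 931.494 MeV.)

768 MeV

With 38 protons and 50 neutrons (A = 88):
Σm = 38·m_p + 50·m_n = 38.276488 + 50.43300 = 88.709488 u
Δm = 88.709488 − 87.88477 = 0.824718 u
Binding energy = Δm·c² = 0.824718 × 931.494 MeV/u = 768.220 MeV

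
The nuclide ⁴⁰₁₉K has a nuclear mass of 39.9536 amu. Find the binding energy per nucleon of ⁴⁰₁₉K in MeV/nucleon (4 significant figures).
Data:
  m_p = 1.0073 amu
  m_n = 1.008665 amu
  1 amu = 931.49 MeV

The nucleus contains 19 protons and 40 − 19 = 21 neutrons.
Total constituent mass: 19 × 1.0073 + 21 × 1.008665 = 40.320665 amu
Mass defect Δm = 40.320665 − 39.9536 = 0.367065 amu
E_B = 0.367065 × 931.49 = 341.917 MeV
Per nucleon: 341.917 / 40 = 8.548 MeV

8.548 MeV/nucleon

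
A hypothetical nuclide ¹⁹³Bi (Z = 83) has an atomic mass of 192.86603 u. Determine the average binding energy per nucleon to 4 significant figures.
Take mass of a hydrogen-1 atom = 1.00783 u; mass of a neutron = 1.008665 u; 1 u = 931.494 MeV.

Mass of separated nucleons = 83(1.00783) + 110(1.008665) = 83.64989 + 110.953150 = 194.603040 u
The mass defect is 194.603040 − 192.86603 = 1.737010 u.
E_B = 1.737010 × 931.494 = 1618.01 MeV
Per nucleon: 1618.01 / 193 = 8.383 MeV

8.383 MeV/nucleon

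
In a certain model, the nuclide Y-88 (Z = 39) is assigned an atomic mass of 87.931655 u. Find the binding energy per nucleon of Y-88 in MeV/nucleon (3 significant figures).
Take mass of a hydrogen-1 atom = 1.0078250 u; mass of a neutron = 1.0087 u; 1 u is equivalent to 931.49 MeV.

8.47 MeV/nucleon

Total constituent mass: 39 × 1.0078250 + 49 × 1.0087 = 88.7314750 u
The mass defect is 88.7314750 − 87.931655 = 0.7998200 u.
E_B = 0.7998200 × 931.49 = 745.024 MeV
Dividing by A = 88 gives 8.466 MeV per nucleon.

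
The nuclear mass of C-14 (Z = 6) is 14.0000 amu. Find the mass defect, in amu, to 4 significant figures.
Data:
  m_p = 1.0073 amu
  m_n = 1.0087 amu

0.1134 amu

Σm = 6·m_p + 8·m_n = 6.0438 + 8.0696 = 14.1134 amu
Mass defect Δm = 14.1134 − 14.0000 = 0.1134 amu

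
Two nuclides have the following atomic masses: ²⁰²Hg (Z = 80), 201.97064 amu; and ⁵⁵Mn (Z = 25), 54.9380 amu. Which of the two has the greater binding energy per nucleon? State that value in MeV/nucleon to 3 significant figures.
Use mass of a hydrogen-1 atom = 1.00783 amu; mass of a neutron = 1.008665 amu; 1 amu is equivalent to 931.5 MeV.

²⁰²Hg: Σm = 80(1.00783) + 122(1.008665) = 203.683530 amu; Δm = 1.712890 amu; E_B = 1595.6 MeV; E_B/A = 7.899 MeV
⁵⁵Mn: Σm = 25(1.00783) + 30(1.008665) = 55.455700 amu; Δm = 0.517700 amu; E_B = 482.24 MeV; E_B/A = 8.768 MeV
⁵⁵Mn has the higher binding energy per nucleon, so it is the more tightly bound nucleus.

⁵⁵Mn; 8.77 MeV/nucleon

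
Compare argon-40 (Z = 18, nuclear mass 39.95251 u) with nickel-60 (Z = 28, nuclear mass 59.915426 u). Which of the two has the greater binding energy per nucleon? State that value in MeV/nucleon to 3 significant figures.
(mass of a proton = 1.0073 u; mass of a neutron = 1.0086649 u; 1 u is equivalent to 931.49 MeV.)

argon-40: Σm = 18(1.0073) + 22(1.0086649) = 40.3220278 u; Δm = 0.3695178 u; E_B = 344.20 MeV; E_B/A = 8.605 MeV
nickel-60: Σm = 28(1.0073) + 32(1.0086649) = 60.4816768 u; Δm = 0.5662508 u; E_B = 527.46 MeV; E_B/A = 8.791 MeV
nickel-60 has the higher binding energy per nucleon, so it is the more tightly bound nucleus.

nickel-60; 8.79 MeV/nucleon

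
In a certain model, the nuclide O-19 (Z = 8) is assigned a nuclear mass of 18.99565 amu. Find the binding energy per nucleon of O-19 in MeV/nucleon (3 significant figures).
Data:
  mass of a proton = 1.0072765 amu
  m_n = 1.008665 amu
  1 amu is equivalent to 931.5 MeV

7.74 MeV/nucleon

With 8 protons and 11 neutrons (A = 19):
Mass of separated nucleons = 8(1.0072765) + 11(1.008665) = 8.0582120 + 11.095315 = 19.1535270 amu
Δm = 19.1535270 − 18.99565 = 0.1578770 amu
Binding energy = Δm·c² = 0.1578770 × 931.5 MeV/amu = 147.062 MeV
Per nucleon: 147.062 / 19 = 7.740 MeV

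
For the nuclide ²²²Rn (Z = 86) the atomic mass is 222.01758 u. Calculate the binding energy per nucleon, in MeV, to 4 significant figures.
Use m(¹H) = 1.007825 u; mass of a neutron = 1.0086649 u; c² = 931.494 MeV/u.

7.694 MeV/nucleon

With 86 protons and 136 neutrons (A = 222):
Mass of separated nucleons = 86(1.007825) + 136(1.0086649) = 86.672950 + 137.1784264 = 223.8513764 u
The mass defect is 223.8513764 − 222.01758 = 1.8337964 u.
Converting to energy: 1.8337964 u × 931.494 MeV/u = 1708.17 MeV
Per nucleon: 1708.17 / 222 = 7.694 MeV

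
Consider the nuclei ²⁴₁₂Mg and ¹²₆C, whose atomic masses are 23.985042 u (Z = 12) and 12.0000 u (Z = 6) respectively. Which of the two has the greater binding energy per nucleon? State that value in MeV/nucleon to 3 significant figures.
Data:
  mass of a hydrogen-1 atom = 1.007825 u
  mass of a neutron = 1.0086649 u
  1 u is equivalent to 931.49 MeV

²⁴₁₂Mg: Σm = 12(1.007825) + 12(1.0086649) = 24.1978788 u; Δm = 0.2128368 u; E_B = 198.26 MeV; E_B/A = 8.261 MeV
¹²₆C: Σm = 6(1.007825) + 6(1.0086649) = 12.0989394 u; Δm = 0.0989394 u; E_B = 92.161 MeV; E_B/A = 7.680 MeV
²⁴₁₂Mg has the higher binding energy per nucleon, so it is the more tightly bound nucleus.

²⁴₁₂Mg; 8.26 MeV/nucleon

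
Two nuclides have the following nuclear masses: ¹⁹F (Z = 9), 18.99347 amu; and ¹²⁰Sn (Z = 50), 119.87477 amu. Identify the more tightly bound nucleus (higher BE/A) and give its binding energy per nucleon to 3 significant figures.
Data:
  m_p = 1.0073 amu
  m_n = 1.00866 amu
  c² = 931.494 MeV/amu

¹⁹F: Σm = 9(1.0073) + 10(1.00866) = 19.15230 amu; Δm = 0.15883 amu; E_B = 147.95 MeV; E_B/A = 7.787 MeV
¹²⁰Sn: Σm = 50(1.0073) + 70(1.00866) = 120.97120 amu; Δm = 1.09643 amu; E_B = 1021.3 MeV; E_B/A = 8.511 MeV
¹²⁰Sn has the higher binding energy per nucleon, so it is the more tightly bound nucleus.

¹²⁰Sn; 8.51 MeV/nucleon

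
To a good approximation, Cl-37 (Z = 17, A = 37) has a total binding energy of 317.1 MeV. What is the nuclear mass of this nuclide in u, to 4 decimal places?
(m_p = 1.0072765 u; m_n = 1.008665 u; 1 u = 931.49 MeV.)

Mass defect = 317.1 MeV / (931.49 MeV/u) = 0.340422 u
Constituent mass = 17(1.0072765) + 20(1.008665) = 37.2970005 u
Nuclear mass = 37.2970005 − 0.340422 = 36.9565785 u ≈ 36.9566 u (to 4 decimal places)

36.9566 u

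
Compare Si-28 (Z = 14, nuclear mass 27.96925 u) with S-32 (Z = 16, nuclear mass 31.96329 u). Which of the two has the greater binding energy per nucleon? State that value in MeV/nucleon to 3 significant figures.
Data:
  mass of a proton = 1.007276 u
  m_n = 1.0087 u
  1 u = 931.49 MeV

S-32; 8.51 MeV/nucleon

Si-28: Σm = 14(1.007276) + 14(1.0087) = 28.223664 u; Δm = 0.254414 u; E_B = 236.98 MeV; E_B/A = 8.464 MeV
S-32: Σm = 16(1.007276) + 16(1.0087) = 32.255616 u; Δm = 0.292326 u; E_B = 272.30 MeV; E_B/A = 8.509 MeV
S-32 has the higher binding energy per nucleon, so it is the more tightly bound nucleus.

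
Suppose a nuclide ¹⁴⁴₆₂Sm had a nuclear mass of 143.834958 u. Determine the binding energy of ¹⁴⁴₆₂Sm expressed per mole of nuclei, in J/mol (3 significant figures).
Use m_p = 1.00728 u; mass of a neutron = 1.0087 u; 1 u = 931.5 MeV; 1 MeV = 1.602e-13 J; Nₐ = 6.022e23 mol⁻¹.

1.20e+14 J/mol

The nucleus contains 62 protons and 144 − 62 = 82 neutrons.
Σm = 62·m_p + 82·m_n = 62.45136 + 82.7134 = 145.16476 u
Δm = 145.16476 − 143.834958 = 1.329802 u
Binding energy = Δm·c² = 1.329802 × 931.5 MeV/u = 1238.71 MeV
Per nucleus in joules: 1238.71 MeV × 1.602e-13 J/MeV = 1.9844e-10 J
Per mole: 1.9844e-10 J × 6.022e23 mol⁻¹ = 1.1950e+14 J/mol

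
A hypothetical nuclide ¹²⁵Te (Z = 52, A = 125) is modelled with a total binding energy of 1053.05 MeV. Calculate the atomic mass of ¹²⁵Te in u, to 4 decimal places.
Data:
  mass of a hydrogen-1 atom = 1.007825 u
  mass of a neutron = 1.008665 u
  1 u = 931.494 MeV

124.9089 u

Mass defect = 1053.05 MeV / (931.494 MeV/u) = 1.130496 u
Constituent mass = 52(1.007825) + 73(1.008665) = 126.039445 u
Atomic mass = 126.039445 − 1.130496 = 124.908949 u ≈ 124.9089 u (to 4 decimal places)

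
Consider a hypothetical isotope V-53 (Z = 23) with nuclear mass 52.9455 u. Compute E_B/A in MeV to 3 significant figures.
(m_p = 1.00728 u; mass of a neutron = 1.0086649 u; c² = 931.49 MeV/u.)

With 23 protons and 30 neutrons (A = 53):
Total constituent mass: 23 × 1.00728 + 30 × 1.0086649 = 53.4273870 u
Δm = 53.4273870 − 52.9455 = 0.4818870 u
Binding energy = Δm·c² = 0.4818870 × 931.49 MeV/u = 448.873 MeV
Dividing by A = 53 gives 8.469 MeV per nucleon.

8.47 MeV/nucleon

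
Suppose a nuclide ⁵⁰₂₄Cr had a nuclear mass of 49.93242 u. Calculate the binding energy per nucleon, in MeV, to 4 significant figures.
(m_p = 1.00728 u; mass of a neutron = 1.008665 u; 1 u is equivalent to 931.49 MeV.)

Z = 24, so N = A − Z = 50 − 24 = 26.
Σm = 24·m_p + 26·m_n = 24.17472 + 26.225290 = 50.400010 u
Mass defect Δm = 50.400010 − 49.93242 = 0.467590 u
E_B = 0.467590 × 931.49 = 435.555 MeV
BE/A = 435.555 MeV / 50 = 8.711 MeV/nucleon

8.711 MeV/nucleon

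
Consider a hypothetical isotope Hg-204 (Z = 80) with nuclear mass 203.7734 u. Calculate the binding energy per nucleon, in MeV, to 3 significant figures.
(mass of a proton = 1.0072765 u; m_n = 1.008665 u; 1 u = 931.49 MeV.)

8.60 MeV/nucleon

With 80 protons and 124 neutrons (A = 204):
Mass of separated nucleons = 80(1.0072765) + 124(1.008665) = 80.5821200 + 125.074460 = 205.6565800 u
The mass defect is 205.6565800 − 203.7734 = 1.8831800 u.
E_B = 1.8831800 × 931.49 = 1754.16 MeV
BE/A = 1754.16 MeV / 204 = 8.599 MeV/nucleon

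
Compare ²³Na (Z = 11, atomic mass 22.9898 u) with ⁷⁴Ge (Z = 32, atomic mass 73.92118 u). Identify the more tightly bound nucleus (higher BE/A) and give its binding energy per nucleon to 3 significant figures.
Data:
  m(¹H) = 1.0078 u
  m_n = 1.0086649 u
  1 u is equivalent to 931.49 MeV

⁷⁴Ge; 8.72 MeV/nucleon

²³Na: Σm = 11(1.0078) + 12(1.0086649) = 23.1897788 u; Δm = 0.1999788 u; E_B = 186.28 MeV; E_B/A = 8.099 MeV
⁷⁴Ge: Σm = 32(1.0078) + 42(1.0086649) = 74.6135258 u; Δm = 0.6923458 u; E_B = 644.91 MeV; E_B/A = 8.715 MeV
⁷⁴Ge has the higher binding energy per nucleon, so it is the more tightly bound nucleus.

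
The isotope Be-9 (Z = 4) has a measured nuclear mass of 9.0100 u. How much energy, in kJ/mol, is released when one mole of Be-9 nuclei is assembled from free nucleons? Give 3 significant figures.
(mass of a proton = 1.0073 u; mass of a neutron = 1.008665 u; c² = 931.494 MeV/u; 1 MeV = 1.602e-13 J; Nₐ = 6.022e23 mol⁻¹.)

5.62e+09 kJ/mol

Mass of separated nucleons = 4(1.0073) + 5(1.008665) = 4.0292 + 5.043325 = 9.072525 u
The mass defect is 9.072525 − 9.0100 = 0.062525 u.
Binding energy = Δm·c² = 0.062525 × 931.494 MeV/u = 58.2417 MeV
Per nucleus in joules: 58.2417 MeV × 1.602e-13 J/MeV = 9.3303e-12 J
Per mole: 9.3303e-12 J × 6.022e23 mol⁻¹ = 5.6187e+12 J/mol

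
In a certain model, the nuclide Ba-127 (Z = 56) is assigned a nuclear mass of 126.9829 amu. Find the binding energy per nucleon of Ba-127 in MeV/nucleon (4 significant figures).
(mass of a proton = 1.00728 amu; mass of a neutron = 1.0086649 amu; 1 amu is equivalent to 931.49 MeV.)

7.628 MeV/nucleon

Σm = 56·m_p + 71·m_n = 56.40768 + 71.6152079 = 128.0228879 amu
Mass defect Δm = 128.0228879 − 126.9829 = 1.0399879 amu
E_B = 1.0399879 × 931.49 = 968.738 MeV
BE/A = 968.738 MeV / 127 = 7.628 MeV/nucleon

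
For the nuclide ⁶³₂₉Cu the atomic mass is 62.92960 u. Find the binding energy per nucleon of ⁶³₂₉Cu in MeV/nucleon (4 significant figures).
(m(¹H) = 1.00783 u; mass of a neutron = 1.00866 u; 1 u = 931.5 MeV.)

8.752 MeV/nucleon

Z = 29, so N = A − Z = 63 − 29 = 34.
Mass of separated nucleons = 29(1.00783) + 34(1.00866) = 29.22707 + 34.29444 = 63.52151 u
Δm = 63.52151 − 62.92960 = 0.59191 u
Converting to energy: 0.59191 u × 931.5 MeV/u = 551.364 MeV
Dividing by A = 63 gives 8.752 MeV per nucleon.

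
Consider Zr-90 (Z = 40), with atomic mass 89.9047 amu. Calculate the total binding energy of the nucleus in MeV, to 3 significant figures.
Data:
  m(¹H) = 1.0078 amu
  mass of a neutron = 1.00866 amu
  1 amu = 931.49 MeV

783 MeV

The nucleus contains 40 protons and 90 − 40 = 50 neutrons.
Σm = 40·m(¹H) + 50·m_n = 40.3120 + 50.43300 = 90.74500 amu
Mass defect Δm = 90.74500 − 89.9047 = 0.84030 amu
Converting to energy: 0.84030 amu × 931.49 MeV/amu = 782.731 MeV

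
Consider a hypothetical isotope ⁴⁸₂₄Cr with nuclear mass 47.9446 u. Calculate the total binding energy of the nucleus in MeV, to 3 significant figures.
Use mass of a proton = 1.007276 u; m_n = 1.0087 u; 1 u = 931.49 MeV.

409 MeV

Z = 24, so N = A − Z = 48 − 24 = 24.
Mass of separated nucleons = 24(1.007276) + 24(1.0087) = 24.174624 + 24.2088 = 48.383424 u
Δm = 48.383424 − 47.9446 = 0.438824 u
Converting to energy: 0.438824 u × 931.49 MeV/u = 408.760 MeV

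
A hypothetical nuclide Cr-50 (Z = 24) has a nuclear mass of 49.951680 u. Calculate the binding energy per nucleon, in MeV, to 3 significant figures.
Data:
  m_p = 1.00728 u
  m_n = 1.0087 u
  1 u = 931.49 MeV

8.37 MeV/nucleon

With 24 protons and 26 neutrons (A = 50):
Mass of separated nucleons = 24(1.00728) + 26(1.0087) = 24.17472 + 26.2262 = 50.40092 u
The mass defect is 50.40092 − 49.951680 = 0.449240 u.
Binding energy = Δm·c² = 0.449240 × 931.49 MeV/u = 418.463 MeV
Dividing by A = 50 gives 8.369 MeV per nucleon.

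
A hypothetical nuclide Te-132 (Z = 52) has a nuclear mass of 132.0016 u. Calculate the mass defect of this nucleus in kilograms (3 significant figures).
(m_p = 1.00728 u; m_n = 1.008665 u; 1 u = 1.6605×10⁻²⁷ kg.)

The nucleus contains 52 protons and 132 − 52 = 80 neutrons.
Total constituent mass: 52 × 1.00728 + 80 × 1.008665 = 133.071760 u
The mass defect is 133.071760 − 132.0016 = 1.070160 u.
In SI units: 1.070160 u × 1.6605×10⁻²⁷ kg/u = 1.7770e-27 kg

1.78e-27 kg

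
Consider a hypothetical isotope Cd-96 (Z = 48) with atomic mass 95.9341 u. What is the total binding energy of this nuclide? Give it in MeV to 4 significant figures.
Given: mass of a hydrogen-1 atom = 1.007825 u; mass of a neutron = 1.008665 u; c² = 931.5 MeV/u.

Σm = 48·m(¹H) + 48·m_n = 48.375600 + 48.415920 = 96.791520 u
Mass defect Δm = 96.791520 − 95.9341 = 0.857420 u
Binding energy = Δm·c² = 0.857420 × 931.5 MeV/u = 798.687 MeV

798.7 MeV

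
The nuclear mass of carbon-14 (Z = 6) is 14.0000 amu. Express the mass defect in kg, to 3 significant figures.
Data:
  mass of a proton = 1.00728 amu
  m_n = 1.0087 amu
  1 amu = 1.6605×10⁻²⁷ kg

Z = 6, so N = A − Z = 14 − 6 = 8.
Mass of separated nucleons = 6(1.00728) + 8(1.0087) = 6.04368 + 8.0696 = 14.11328 amu
Mass defect Δm = 14.11328 − 14.0000 = 0.11328 amu
In SI units: 0.11328 amu × 1.6605×10⁻²⁷ kg/amu = 1.8810e-28 kg

1.88e-28 kg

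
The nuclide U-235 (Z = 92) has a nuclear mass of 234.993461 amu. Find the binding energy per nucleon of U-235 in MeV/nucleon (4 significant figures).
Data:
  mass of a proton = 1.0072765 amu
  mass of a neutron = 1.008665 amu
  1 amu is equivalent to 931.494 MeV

Z = 92, so N = A − Z = 235 − 92 = 143.
Mass of separated nucleons = 92(1.0072765) + 143(1.008665) = 92.6694380 + 144.239095 = 236.9085330 amu
Mass defect Δm = 236.9085330 − 234.993461 = 1.9150720 amu
Binding energy = Δm·c² = 1.9150720 × 931.494 MeV/amu = 1783.88 MeV
Per nucleon: 1783.88 / 235 = 7.591 MeV

7.591 MeV/nucleon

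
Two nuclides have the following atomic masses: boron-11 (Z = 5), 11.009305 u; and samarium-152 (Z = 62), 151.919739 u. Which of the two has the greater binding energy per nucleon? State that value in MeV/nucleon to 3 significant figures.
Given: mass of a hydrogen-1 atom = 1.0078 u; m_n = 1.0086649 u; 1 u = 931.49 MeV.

boron-11: Σm = 5(1.0078) + 6(1.0086649) = 11.0909894 u; Δm = 0.0816844 u; E_B = 76.088 MeV; E_B/A = 6.917 MeV
samarium-152: Σm = 62(1.0078) + 90(1.0086649) = 153.2634410 u; Δm = 1.3437020 u; E_B = 1251.64 MeV; E_B/A = 8.2345 MeV
samarium-152 has the higher binding energy per nucleon, so it is the more tightly bound nucleus.

samarium-152; 8.23 MeV/nucleon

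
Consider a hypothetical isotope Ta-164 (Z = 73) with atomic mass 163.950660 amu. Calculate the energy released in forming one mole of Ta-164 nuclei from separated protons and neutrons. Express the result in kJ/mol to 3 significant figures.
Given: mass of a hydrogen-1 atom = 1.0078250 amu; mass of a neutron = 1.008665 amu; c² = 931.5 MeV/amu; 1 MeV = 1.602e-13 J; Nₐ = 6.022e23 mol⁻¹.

1.27e+11 kJ/mol

Mass of separated nucleons = 73(1.0078250) + 91(1.008665) = 73.5712250 + 91.788515 = 165.3597400 amu
Δm = 165.3597400 − 163.950660 = 1.4090800 amu
E_B = 1.4090800 × 931.5 = 1312.56 MeV
Per nucleus in joules: 1312.56 MeV × 1.602e-13 J/MeV = 2.1027e-10 J
Per mole: 2.1027e-10 J × 6.022e23 mol⁻¹ = 1.2662e+14 J/mol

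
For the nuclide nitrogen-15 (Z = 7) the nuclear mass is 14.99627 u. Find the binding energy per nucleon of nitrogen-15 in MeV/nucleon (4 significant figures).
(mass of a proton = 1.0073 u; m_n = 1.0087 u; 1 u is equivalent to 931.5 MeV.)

7.727 MeV/nucleon

With 7 protons and 8 neutrons (A = 15):
Σm = 7·m_p + 8·m_n = 7.0511 + 8.0696 = 15.1207 u
Mass defect Δm = 15.1207 − 14.99627 = 0.12443 u
E_B = 0.12443 × 931.5 = 115.907 MeV
BE/A = 115.907 MeV / 15 = 7.727 MeV/nucleon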